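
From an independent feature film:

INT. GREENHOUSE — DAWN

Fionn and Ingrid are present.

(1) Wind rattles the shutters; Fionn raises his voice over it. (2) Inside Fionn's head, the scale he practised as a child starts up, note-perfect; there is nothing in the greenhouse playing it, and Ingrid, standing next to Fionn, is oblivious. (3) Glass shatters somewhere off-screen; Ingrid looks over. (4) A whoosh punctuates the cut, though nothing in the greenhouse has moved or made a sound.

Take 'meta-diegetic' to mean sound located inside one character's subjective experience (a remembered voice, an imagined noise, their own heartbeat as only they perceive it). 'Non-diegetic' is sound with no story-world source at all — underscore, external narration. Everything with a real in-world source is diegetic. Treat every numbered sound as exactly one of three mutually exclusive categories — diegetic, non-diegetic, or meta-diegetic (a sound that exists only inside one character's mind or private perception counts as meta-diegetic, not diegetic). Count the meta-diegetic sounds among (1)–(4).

1

Sound (1): wind is part of the location's real environment, so diegetic.
(2) is meta-diegetic: remembered music, private to Fionn — Ingrid is oblivious because it isn't in the room.
Sound (3): glass is a real object/event in the scene's world, so diegetic.
(4) it's a sound-design accent with no in-world source; no one in the scene can hear it → non-diegetic.
So 1 of the 4 is meta-diegetic: (2).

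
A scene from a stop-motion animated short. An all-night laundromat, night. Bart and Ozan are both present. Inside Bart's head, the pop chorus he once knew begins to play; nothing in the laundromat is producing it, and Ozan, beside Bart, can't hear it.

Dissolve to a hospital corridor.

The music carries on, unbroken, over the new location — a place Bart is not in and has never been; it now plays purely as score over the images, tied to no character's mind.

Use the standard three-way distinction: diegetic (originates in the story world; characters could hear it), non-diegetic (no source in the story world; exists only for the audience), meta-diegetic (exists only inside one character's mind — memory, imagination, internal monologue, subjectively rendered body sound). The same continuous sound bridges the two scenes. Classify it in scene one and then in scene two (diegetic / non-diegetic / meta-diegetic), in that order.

meta-diegetic, non-diegetic

Scene one: the music exists only inside Bart's mind; Ozan can't hear it → meta-diegetic.
Scene two: it's detached from Bart entirely and plays over unrelated images with no in-world source — conventional underscore → non-diegetic.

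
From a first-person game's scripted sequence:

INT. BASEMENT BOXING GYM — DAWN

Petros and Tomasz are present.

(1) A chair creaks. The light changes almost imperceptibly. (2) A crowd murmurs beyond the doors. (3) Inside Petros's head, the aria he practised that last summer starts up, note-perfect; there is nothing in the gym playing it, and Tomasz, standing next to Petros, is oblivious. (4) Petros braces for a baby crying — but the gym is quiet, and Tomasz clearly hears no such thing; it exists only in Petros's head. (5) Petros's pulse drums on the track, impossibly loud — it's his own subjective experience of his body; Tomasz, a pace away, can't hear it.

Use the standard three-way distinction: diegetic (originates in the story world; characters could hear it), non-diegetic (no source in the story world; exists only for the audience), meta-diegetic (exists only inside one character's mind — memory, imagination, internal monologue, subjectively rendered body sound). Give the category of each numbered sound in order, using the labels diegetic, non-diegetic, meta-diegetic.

Sound (1): an in-world source (a chair); characters could hear it, so diegetic.
(2) ambient/room sound belonging to the story's physical space → diegetic.
Sound (3): remembered music, private to Petros — Tomasz is oblivious because it isn't in the room, so meta-diegetic.
Sound (4): Petros alone 'hears' it — an imagined sound, not present in the space, so meta-diegetic.
Sound (5): a subjective body sound — Petros's private perception, inaudible to Tomasz, so meta-diegetic.

diegetic, diegetic, meta-diegetic, meta-diegetic, meta-diegetic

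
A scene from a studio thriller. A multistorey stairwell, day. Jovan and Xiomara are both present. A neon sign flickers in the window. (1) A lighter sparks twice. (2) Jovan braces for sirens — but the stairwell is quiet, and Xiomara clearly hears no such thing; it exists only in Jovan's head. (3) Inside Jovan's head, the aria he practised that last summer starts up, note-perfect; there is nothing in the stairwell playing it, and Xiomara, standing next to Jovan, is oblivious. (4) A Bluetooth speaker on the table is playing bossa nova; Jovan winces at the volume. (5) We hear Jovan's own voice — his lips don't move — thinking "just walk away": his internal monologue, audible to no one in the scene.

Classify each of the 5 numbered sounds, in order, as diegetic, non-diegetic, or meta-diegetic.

diegetic, meta-diegetic, meta-diegetic, diegetic, meta-diegetic

(1) the sound comes from a lighter physically present in the location → diegetic.
Sound (2): Jovan alone 'hears' it — an imagined sound, not present in the space, so meta-diegetic.
(3) remembered music, private to Jovan — Xiomara is oblivious because it isn't in the room → meta-diegetic.
Sound (4): a Bluetooth speaker is a physical source in the scene and Jovan reacts to it, so diegetic.
(5) is meta-diegetic: Jovan's thought-voice: a private mental sound no other character can hear.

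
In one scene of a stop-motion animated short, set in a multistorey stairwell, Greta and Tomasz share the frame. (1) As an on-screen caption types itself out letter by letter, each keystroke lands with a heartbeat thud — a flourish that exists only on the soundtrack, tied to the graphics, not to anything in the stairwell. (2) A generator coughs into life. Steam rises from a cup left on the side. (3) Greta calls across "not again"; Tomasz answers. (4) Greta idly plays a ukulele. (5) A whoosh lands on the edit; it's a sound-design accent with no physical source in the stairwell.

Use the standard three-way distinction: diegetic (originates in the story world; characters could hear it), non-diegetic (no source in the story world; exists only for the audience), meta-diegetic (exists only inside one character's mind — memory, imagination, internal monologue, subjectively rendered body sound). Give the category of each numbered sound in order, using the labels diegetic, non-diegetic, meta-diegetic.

(1) the caption isn't part of the story world, so neither is the sound tied to it → non-diegetic.
(2) is diegetic: a generator is a real object/event in the scene's world.
(3) is diegetic: on-screen dialogue — Greta speaks and Tomasz is there to hear.
(4) the instrument and the performer are both in the scene → diegetic.
Sound (5): an editorial stinger — it belongs to the cut, not the story world, so non-diegetic.

non-diegetic, diegetic, diegetic, diegetic, non-diegetic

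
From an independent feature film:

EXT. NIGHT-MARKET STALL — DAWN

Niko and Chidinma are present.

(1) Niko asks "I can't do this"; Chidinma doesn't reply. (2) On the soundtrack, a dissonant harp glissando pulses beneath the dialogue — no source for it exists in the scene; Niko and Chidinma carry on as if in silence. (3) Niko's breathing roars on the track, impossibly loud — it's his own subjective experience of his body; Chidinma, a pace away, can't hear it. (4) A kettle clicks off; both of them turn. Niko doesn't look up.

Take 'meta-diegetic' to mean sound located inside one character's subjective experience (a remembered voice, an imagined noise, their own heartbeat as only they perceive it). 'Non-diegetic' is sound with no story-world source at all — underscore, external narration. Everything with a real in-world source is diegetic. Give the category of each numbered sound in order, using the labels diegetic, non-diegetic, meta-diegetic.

(1) is diegetic: on-screen dialogue — Niko speaks and Chidinma is there to hear.
Sound (2): nothing in the stall produces it and the characters don't hear it — pure soundtrack, so non-diegetic.
(3) it's Niko's internal bodily sensation rendered as sound; only Niko 'hears' it → meta-diegetic.
Sound (4): a kettle is a real object/event in the scene's world, so diegetic.

diegetic, non-diegetic, meta-diegetic, diegetic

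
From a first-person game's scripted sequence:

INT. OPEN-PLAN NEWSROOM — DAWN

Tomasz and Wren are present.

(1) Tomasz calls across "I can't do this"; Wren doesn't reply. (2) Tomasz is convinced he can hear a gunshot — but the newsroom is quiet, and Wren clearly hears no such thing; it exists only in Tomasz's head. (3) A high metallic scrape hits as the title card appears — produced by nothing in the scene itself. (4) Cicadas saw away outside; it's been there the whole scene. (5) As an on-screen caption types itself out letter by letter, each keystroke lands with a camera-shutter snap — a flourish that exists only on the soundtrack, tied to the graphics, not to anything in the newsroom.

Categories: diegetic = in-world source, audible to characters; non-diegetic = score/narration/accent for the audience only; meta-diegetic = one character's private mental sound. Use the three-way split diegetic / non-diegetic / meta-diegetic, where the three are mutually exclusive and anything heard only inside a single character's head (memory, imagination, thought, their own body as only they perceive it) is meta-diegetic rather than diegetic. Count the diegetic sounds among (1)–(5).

(1) Tomasz is a character speaking aloud in the scene → diegetic.
Sound (2): subjective to Tomasz: the newsroom is silent and Wren hears nothing, so meta-diegetic.
(3) is non-diegetic: nothing in the scene produces it; it's an accent added for the audience.
Sound (4): it's the actual ambient sound of the location, so diegetic.
Sound (5): it accompanies on-screen graphics, not anything inside the story world, so non-diegetic.
So 2 of the 5 are diegetic: (1), (4).

2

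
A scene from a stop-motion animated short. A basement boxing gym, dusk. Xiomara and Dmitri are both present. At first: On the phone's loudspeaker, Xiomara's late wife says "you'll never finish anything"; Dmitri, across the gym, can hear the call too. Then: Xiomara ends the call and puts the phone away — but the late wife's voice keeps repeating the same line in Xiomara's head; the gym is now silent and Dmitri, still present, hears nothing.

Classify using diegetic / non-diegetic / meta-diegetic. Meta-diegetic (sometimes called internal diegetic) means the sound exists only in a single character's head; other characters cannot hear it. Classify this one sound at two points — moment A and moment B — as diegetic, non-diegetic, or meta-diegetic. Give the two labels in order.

Moment A: the loudspeaker is an in-world source; both Xiomara and Dmitri hear the call → diegetic.
Moment B: with the phone off, the voice continues only as Xiomara's private mental replay — Dmitri can't hear it → meta-diegetic.

diegetic, meta-diegetic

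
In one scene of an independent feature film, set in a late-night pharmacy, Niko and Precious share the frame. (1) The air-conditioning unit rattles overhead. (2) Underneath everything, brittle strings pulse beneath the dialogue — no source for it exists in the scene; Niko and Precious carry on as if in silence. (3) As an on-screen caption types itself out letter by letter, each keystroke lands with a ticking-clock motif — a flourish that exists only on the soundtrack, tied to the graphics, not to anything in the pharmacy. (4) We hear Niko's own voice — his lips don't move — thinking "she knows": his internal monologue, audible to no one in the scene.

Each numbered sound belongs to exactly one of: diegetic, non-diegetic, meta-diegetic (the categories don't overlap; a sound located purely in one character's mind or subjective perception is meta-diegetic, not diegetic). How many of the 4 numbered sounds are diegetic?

(1) it's the actual ambient sound of the location → diegetic.
(2) is non-diegetic: nothing in the pharmacy produces it and the characters don't hear it — pure soundtrack.
(3) sound married to a title/caption — outside the diegesis by definition → non-diegetic.
(4) Niko's thought-voice: a private mental sound no other character can hear → meta-diegetic.
So 1 of the 4 is diegetic: (1).

1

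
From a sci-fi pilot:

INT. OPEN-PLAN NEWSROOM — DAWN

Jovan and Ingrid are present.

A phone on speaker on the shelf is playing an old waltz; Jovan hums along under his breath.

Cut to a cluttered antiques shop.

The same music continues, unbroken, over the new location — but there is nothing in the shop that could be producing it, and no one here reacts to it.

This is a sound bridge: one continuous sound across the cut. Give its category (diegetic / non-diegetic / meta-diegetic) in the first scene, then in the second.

diegetic, non-diegetic

Scene one: a phone on speaker is an on-screen source and Jovan reacts to it → diegetic.
Scene two: there is no source in the shop and no one hears it — it's now underscore → non-diegetic.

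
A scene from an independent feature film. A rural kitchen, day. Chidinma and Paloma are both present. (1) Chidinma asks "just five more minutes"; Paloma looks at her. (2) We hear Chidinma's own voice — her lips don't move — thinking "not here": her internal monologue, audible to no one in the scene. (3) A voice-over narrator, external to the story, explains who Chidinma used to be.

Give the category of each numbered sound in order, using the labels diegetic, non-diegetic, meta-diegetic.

(1) is diegetic: on-screen dialogue — Chidinma speaks and Paloma is there to hear.
Sound (2): Chidinma's thought-voice: a private mental sound no other character can hear, so meta-diegetic.
(3) is non-diegetic: commentary laid over the scene from outside the fiction.

diegetic, meta-diegetic, non-diegetic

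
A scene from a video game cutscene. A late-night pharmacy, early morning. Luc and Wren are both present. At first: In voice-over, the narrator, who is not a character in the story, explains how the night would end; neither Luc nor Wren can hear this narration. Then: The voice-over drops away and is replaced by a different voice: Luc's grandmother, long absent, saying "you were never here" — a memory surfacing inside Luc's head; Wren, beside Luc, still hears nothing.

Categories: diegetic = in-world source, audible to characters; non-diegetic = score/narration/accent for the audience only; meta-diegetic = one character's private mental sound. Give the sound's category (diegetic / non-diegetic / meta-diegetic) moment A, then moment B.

non-diegetic, meta-diegetic

Moment A: the external narrator addresses only the audience — outside the story world → non-diegetic.
Moment B: the replacement voice is a memory inside Luc's mind specifically → meta-diegetic.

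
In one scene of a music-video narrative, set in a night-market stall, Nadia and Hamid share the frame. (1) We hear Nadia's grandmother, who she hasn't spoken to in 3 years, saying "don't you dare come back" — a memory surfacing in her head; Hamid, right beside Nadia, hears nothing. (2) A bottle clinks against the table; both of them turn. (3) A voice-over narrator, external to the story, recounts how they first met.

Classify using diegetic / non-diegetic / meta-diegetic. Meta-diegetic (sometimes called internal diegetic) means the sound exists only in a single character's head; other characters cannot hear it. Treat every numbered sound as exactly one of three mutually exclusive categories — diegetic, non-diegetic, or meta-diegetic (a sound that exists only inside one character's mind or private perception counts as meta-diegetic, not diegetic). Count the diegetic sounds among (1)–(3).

1

(1) it's Nadia's recollection rendered as sound; the other character can't hear it → meta-diegetic.
Sound (2): a bottle is a real object/event in the scene's world, so diegetic.
(3) commentary laid over the scene from outside the fiction → non-diegetic.
Diegetic: (2) — that's 1.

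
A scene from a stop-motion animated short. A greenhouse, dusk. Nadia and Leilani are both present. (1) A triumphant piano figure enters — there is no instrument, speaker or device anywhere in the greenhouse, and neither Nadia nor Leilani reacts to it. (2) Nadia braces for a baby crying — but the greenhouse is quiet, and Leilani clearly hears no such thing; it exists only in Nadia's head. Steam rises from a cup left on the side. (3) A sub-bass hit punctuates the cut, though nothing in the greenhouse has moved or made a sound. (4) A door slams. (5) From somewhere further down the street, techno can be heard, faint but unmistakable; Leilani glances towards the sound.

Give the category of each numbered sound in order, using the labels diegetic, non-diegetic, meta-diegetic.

non-diegetic, meta-diegetic, non-diegetic, diegetic, diegetic

(1) is non-diegetic: nothing in the greenhouse produces it and the characters don't hear it — pure soundtrack.
(2) subjective to Nadia: the greenhouse is silent and Leilani hears nothing → meta-diegetic.
(3) is non-diegetic: it's a sound-design accent with no in-world source; no one in the scene can hear it.
(4) the sound comes from a door physically present in the location → diegetic.
Sound (5): the music has an off-screen but real-world source and a character hears it, so diegetic.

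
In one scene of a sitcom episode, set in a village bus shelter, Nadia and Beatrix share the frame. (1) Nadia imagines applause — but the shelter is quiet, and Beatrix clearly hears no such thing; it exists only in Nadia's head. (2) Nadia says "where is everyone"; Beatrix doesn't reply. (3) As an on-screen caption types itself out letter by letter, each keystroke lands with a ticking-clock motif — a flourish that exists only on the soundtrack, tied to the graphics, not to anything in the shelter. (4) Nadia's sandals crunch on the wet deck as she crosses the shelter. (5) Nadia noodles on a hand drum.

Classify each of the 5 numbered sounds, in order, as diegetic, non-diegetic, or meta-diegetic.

meta-diegetic, diegetic, non-diegetic, diegetic, diegetic

Sound (1): subjective to Nadia: the shelter is silent and Beatrix hears nothing, so meta-diegetic.
(2) is diegetic: on-screen dialogue — Nadia speaks and Beatrix is there to hear.
(3) is non-diegetic: it accompanies on-screen graphics, not anything inside the story world.
(4) a character's body making contact with the set — an in-world sound → diegetic.
Sound (5): the instrument and the performer are both in the scene, so diegetic.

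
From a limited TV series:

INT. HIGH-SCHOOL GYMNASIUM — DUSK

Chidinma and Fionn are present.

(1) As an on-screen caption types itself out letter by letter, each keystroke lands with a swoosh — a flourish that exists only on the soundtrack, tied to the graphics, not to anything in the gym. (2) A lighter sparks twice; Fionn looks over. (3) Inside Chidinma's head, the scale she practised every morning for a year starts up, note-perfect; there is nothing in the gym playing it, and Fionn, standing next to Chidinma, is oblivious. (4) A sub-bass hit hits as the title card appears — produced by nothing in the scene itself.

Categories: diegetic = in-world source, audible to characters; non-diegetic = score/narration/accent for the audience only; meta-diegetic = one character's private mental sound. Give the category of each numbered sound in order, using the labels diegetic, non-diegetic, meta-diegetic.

non-diegetic, diegetic, meta-diegetic, non-diegetic

(1) sound married to a title/caption — outside the diegesis by definition → non-diegetic.
(2) is diegetic: the sound comes from a lighter physically present in the location.
Sound (3): it lives in Chidinma's subjectivity, not in the gym, so meta-diegetic.
(4) is non-diegetic: nothing in the scene produces it; it's an accent added for the audience.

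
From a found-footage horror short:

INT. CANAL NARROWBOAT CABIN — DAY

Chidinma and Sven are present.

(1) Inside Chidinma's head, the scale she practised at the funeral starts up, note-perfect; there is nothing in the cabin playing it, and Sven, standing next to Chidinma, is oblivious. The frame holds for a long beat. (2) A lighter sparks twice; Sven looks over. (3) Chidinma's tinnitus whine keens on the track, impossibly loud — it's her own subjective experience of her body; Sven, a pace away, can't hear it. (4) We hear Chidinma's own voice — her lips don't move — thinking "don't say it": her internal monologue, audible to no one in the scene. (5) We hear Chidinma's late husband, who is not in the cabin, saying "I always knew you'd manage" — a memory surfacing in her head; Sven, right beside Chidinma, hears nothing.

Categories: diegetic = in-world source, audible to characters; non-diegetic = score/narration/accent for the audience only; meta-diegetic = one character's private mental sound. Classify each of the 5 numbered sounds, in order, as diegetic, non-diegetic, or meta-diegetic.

(1) is meta-diegetic: it lives in Chidinma's subjectivity, not in the cabin.
(2) is diegetic: an in-world source (a lighter); characters could hear it.
Sound (3): point-of-audition from inside Chidinma's body; not a sound in the room, so meta-diegetic.
(4) internal monologue — inside Chidinma's mind, not spoken into the scene → meta-diegetic.
(5) it's Chidinma's recollection rendered as sound; the other character can't hear it → meta-diegetic.

meta-diegetic, diegetic, meta-diegetic, meta-diegetic, meta-diegetic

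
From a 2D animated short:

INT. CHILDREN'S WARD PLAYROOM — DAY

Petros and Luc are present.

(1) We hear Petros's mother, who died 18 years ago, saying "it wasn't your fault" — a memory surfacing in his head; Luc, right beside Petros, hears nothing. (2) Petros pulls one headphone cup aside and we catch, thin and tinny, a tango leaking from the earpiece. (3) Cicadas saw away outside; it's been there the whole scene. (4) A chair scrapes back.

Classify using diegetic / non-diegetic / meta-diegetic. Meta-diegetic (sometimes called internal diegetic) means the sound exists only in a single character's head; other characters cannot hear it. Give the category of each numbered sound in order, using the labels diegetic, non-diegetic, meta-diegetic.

meta-diegetic, diegetic, diegetic, diegetic

(1) it's Petros's recollection rendered as sound; the other character can't hear it → meta-diegetic.
(2) is diegetic: it's leaking from a physical pair of headphones in the scene.
Sound (3): it's the actual ambient sound of the location, so diegetic.
Sound (4): the sound comes from a chair physically present in the location, so diegetic.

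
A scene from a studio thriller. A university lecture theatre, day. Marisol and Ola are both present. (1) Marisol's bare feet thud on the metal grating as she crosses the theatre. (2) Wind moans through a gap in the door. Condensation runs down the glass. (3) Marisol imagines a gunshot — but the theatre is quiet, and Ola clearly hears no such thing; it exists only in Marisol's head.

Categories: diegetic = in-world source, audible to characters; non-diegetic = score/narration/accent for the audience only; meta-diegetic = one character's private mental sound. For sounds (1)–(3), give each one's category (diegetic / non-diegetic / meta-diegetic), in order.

Sound (1): Marisol's footsteps are produced in the story world, so diegetic.
Sound (2): wind is part of the location's real environment, so diegetic.
(3) subjective to Marisol: the theatre is silent and Ola hears nothing → meta-diegetic.

diegetic, diegetic, meta-diegetic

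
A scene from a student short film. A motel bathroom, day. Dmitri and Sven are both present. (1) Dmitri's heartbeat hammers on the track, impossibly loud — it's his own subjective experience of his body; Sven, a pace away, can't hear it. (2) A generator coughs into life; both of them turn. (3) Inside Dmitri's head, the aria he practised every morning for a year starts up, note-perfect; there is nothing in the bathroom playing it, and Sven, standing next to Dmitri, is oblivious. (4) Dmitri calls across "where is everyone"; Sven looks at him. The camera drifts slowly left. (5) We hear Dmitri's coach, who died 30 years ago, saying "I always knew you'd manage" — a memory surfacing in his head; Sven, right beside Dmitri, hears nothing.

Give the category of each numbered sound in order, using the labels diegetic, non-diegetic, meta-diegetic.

(1) it's Dmitri's internal bodily sensation rendered as sound; only Dmitri 'hears' it → meta-diegetic.
(2) a generator is a real object/event in the scene's world → diegetic.
(3) it lives in Dmitri's subjectivity, not in the bathroom → meta-diegetic.
(4) Dmitri is a character speaking aloud in the scene → diegetic.
(5) is meta-diegetic: it's Dmitri's recollection rendered as sound; the other character can't hear it.

meta-diegetic, diegetic, meta-diegetic, diegetic, meta-diegetic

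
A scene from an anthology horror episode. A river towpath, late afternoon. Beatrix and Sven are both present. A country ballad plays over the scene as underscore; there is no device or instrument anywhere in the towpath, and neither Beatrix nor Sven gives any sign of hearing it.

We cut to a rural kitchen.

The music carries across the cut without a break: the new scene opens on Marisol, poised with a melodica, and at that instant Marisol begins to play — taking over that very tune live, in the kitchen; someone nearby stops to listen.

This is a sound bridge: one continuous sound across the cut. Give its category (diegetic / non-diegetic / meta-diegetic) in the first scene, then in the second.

Scene one: there's no in-world source anywhere and no character hears it — underscore for the audience only → non-diegetic.
Scene two: from the moment Marisol starts playing, the tune is being performed on a melodica inside the story world and another character hears it → diegetic.

non-diegetic, diegetic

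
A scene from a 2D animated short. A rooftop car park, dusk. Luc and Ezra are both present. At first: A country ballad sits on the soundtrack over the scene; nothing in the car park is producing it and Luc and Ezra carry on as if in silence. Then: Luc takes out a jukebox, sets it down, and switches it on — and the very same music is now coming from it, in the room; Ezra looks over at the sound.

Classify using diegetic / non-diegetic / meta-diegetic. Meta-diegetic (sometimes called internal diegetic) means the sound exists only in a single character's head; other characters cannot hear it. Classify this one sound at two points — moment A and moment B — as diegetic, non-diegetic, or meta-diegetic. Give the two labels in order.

non-diegetic, diegetic

Moment A: no in-world source exists and no character can hear it — underscore → non-diegetic.
Moment B: a jukebox is now a real source in the story world and the characters hear it → diegetic.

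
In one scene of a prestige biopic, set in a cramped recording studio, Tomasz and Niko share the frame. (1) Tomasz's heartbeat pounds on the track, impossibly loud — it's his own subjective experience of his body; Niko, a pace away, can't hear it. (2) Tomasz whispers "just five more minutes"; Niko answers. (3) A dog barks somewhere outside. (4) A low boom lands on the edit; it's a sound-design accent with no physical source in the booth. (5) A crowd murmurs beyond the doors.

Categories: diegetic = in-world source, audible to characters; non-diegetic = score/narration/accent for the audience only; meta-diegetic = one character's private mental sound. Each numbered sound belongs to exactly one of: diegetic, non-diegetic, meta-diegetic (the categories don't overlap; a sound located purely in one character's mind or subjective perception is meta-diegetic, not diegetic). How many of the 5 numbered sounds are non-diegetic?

1

Sound (1): a subjective body sound — Tomasz's private perception, inaudible to Niko, so meta-diegetic.
(2) is diegetic: spoken by a character present in the story world.
Sound (3): a dog is a real object/event in the scene's world, so diegetic.
Sound (4): nothing in the scene produces it; it's an accent added for the audience, so non-diegetic.
(5) is diegetic: a crowd is part of the location's real environment.
Non-diegetic: (4) — that's 1.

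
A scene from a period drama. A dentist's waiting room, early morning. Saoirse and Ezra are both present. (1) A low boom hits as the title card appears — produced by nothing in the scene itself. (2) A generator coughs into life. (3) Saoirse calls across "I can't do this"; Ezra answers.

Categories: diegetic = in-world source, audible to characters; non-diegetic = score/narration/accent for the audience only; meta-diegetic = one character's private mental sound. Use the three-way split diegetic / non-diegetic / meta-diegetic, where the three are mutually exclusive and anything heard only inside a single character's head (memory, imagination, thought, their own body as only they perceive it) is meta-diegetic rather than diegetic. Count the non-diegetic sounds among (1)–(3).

1

(1) nothing in the scene produces it; it's an accent added for the audience → non-diegetic.
(2) is diegetic: a generator is a real object/event in the scene's world.
Sound (3): spoken by a character present in the story world, so diegetic.
Non-diegetic: (1) — that's 1.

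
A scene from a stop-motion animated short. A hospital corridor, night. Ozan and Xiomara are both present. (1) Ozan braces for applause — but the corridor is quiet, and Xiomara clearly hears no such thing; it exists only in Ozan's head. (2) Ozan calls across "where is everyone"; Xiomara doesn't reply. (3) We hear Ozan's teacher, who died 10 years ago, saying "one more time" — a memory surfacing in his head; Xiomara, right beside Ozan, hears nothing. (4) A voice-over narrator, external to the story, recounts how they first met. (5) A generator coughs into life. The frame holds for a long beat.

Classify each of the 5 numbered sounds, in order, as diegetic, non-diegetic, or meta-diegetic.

(1) is meta-diegetic: subjective to Ozan: the corridor is silent and Xiomara hears nothing.
(2) Ozan is a character speaking aloud in the scene → diegetic.
(3) is meta-diegetic: a remembered line, private to Ozan — not present in the room, not audible to Xiomara.
Sound (4): external voice-over — not a character, not heard by anyone in the scene, so non-diegetic.
Sound (5): an in-world source (a generator); characters could hear it, so diegetic.

meta-diegetic, diegetic, meta-diegetic, non-diegetic, diegetic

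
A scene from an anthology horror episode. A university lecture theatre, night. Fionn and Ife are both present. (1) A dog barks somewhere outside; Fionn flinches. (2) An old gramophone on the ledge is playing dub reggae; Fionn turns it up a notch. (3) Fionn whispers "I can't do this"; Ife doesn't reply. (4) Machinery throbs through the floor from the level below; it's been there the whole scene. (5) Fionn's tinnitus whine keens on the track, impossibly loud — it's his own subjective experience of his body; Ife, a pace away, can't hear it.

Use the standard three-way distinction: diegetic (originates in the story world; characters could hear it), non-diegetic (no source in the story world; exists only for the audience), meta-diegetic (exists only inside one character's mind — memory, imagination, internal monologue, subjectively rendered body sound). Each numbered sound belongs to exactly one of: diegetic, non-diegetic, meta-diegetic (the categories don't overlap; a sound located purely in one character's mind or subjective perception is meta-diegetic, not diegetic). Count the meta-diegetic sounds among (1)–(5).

(1) a dog is a real object/event in the scene's world → diegetic.
Sound (2): an old gramophone is a physical source in the scene and Fionn reacts to it, so diegetic.
(3) is diegetic: Fionn is a character speaking aloud in the scene.
(4) machinery is part of the location's real environment → diegetic.
Sound (5): point-of-audition from inside Fionn's body; not a sound in the room, so meta-diegetic.
Meta-diegetic: (5) — that's 1.

1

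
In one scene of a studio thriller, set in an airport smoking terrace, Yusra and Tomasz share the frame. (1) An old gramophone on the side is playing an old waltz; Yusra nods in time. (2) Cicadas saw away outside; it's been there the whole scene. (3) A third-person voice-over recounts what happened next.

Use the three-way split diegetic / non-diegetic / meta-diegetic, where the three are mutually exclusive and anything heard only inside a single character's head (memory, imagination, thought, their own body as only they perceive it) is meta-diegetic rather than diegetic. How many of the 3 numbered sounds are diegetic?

(1) an old gramophone is a physical source in the scene and Yusra reacts to it → diegetic.
(2) is diegetic: ambient/room sound belonging to the story's physical space.
(3) is non-diegetic: external voice-over — not a character, not heard by anyone in the scene.
Diegetic: (1), (2) — that's 2.

2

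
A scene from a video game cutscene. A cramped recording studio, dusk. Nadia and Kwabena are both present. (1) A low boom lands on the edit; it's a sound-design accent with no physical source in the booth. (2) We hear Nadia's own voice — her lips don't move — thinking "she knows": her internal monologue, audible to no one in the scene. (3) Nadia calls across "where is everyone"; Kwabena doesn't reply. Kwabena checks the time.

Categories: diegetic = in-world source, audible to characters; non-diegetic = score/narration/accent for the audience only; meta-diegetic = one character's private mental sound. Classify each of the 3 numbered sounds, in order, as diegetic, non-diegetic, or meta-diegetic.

(1) it's a sound-design accent with no in-world source; no one in the scene can hear it → non-diegetic.
(2) it's Nadia's unspoken thought, heard only by the audience via her subjectivity → meta-diegetic.
Sound (3): spoken by a character present in the story world, so diegetic.

non-diegetic, meta-diegetic, diegetic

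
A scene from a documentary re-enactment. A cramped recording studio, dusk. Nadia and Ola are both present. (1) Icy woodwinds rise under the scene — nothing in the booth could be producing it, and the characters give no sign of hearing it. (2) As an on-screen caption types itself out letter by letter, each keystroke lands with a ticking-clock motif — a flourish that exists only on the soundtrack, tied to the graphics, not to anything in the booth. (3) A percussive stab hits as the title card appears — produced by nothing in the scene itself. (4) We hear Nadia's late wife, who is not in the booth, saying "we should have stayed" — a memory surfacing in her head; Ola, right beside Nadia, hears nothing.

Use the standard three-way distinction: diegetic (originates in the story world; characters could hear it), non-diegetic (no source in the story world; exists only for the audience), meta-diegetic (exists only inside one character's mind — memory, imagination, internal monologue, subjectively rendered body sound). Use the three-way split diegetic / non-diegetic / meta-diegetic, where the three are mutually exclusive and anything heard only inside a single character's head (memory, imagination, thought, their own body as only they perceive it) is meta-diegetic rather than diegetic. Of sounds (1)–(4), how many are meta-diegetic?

(1) is non-diegetic: it has no source in the story world and no character can hear it — it's underscore.
Sound (2): the caption isn't part of the story world, so neither is the sound tied to it, so non-diegetic.
(3) is non-diegetic: nothing in the scene produces it; it's an accent added for the audience.
(4) is meta-diegetic: a remembered line, private to Nadia — not present in the room, not audible to Ola.
So 1 of the 4 is meta-diegetic: (4).

1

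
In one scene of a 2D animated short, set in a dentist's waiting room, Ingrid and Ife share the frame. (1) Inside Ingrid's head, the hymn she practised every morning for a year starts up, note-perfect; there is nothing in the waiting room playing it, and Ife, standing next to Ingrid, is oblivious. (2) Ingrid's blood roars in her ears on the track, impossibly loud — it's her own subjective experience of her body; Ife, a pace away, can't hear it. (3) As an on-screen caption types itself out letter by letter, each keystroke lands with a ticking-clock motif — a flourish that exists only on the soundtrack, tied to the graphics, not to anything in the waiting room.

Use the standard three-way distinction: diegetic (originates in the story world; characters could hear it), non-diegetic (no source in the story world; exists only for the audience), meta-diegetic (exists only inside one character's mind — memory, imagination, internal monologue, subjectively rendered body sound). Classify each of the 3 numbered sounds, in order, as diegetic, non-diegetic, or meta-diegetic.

meta-diegetic, meta-diegetic, non-diegetic

Sound (1): remembered music, private to Ingrid — Ife is oblivious because it isn't in the room, so meta-diegetic.
Sound (2): point-of-audition from inside Ingrid's body; not a sound in the room, so meta-diegetic.
(3) sound married to a title/caption — outside the diegesis by definition → non-diegetic.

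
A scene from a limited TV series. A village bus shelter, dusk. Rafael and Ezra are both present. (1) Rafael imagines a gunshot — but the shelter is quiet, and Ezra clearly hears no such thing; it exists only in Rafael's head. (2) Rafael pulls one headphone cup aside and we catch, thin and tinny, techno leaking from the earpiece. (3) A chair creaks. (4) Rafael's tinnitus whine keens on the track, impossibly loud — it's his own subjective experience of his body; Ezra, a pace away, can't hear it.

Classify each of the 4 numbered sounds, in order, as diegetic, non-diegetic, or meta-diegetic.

meta-diegetic, diegetic, diegetic, meta-diegetic

(1) is meta-diegetic: the sound is imagined by Rafael; nothing in the story world is producing it and Ezra can't hear it.
(2) the earpiece is a real device on Rafael's head — source music → diegetic.
(3) is diegetic: the sound comes from a chair physically present in the location.
(4) it's Rafael's internal bodily sensation rendered as sound; only Rafael 'hears' it → meta-diegetic.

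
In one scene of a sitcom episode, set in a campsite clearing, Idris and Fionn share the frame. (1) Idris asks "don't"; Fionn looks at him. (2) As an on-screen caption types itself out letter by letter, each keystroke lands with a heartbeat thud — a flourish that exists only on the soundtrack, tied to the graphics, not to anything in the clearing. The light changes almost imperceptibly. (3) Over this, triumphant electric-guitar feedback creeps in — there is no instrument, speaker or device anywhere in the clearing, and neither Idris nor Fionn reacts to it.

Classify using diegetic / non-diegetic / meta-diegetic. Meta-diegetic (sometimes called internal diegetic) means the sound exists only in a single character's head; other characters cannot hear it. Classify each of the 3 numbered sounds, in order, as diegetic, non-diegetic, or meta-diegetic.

(1) is diegetic: on-screen dialogue — Idris speaks and Fionn is there to hear.
(2) is non-diegetic: the caption isn't part of the story world, so neither is the sound tied to it.
(3) is non-diegetic: score with no on-screen or off-screen source; it exists for the audience alone.

diegetic, non-diegetic, non-diegetic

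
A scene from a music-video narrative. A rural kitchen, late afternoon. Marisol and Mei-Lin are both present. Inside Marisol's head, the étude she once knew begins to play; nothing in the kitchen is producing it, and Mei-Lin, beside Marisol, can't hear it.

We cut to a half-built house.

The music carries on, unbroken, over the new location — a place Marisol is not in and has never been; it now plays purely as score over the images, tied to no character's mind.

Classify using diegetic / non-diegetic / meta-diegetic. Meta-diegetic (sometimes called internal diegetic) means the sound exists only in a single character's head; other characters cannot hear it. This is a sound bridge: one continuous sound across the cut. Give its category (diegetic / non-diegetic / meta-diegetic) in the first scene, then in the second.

meta-diegetic, non-diegetic

Scene one: the music exists only inside Marisol's mind; Mei-Lin can't hear it → meta-diegetic.
Scene two: it's detached from Marisol entirely and plays over unrelated images with no in-world source — conventional underscore → non-diegetic.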